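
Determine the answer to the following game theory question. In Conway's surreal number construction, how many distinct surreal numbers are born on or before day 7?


Day 0: {|} = 0 is born. Count = 1.
Day n: the number of surreal numbers born by day n is 2^(n+1) - 1.
By day 0: 2^1 - 1 = 1
By day 1: 2^2 - 1 = 3
By day 2: 2^3 - 1 = 7
By day 3: 2^4 - 1 = 15
By day 4: 2^5 - 1 = 31
By day 5: 2^6 - 1 = 63
By day 6: 2^7 - 1 = 127
By day 7: 2^8 - 1 = 255
By day 7: 255 surreal numbers.

255


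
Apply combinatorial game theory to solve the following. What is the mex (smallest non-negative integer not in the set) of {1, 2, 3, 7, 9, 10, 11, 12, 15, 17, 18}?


Set = {1, 2, 3, 7, 9, 10, 11, 12, 15, 17, 18}
0 is NOT in the set. This is the mex.
mex = 0

0


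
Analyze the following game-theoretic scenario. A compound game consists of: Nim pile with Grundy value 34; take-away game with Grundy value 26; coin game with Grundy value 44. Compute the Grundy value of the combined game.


By the Sprague-Grundy theorem, the Grundy value of a sum of games is the XOR of individual Grundy values.
Nim pile: Grundy value = 34. Running XOR: 0 XOR 34 = 34
take-away game: Grundy value = 26. Running XOR: 34 XOR 26 = 56
coin game: Grundy value = 44. Running XOR: 56 XOR 44 = 20
The combined Grundy value is 20.

20


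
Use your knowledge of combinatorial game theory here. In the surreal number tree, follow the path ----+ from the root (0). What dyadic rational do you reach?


Sign expansion: ----+
Rule: track bounds (lo, hi), initially (-inf, +inf). On '+', the current value becomes lo and we move to the simplest number in (value, hi): value + 1 if hi = +inf, otherwise the midpoint (value + hi)/2. On '-', the current value becomes hi and we move to value - 1 if lo = -inf, otherwise the midpoint (lo + value)/2.
Start at 0.
Step 1: sign = -, move left. Bounds: (-inf, 0). Value = -1
Step 2: sign = -, move left. Bounds: (-inf, -1). Value = -2
Step 3: sign = -, move left. Bounds: (-inf, -2). Value = -3
Step 4: sign = -, move left. Bounds: (-inf, -3). Value = -4
Step 5: sign = +, move right. Bounds: (-4, -3). Value = -7/2
The surreal number with sign expansion ----+ is -7/2.

-7/2


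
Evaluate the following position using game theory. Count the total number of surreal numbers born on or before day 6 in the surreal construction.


Day 0: {|} = 0 is born. Count = 1.
Day n: the number of surreal numbers born by day n is 2^(n+1) - 1.
By day 0: 2^1 - 1 = 1
By day 1: 2^2 - 1 = 3
By day 2: 2^3 - 1 = 7
By day 3: 2^4 - 1 = 15
By day 4: 2^5 - 1 = 31
By day 5: 2^6 - 1 = 63
By day 6: 2^7 - 1 = 127
By day 6: 127 surreal numbers.

127


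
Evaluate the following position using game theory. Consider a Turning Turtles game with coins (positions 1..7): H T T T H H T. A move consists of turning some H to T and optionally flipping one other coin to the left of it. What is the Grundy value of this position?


Coins: H T T T H H T
Key fact: a single head at position k behaves exactly like a Nim heap of size k (turning it to T and optionally flipping a coin at j < k corresponds to moving the heap from k to j, or to 0), and heads combine as a disjunctive sum (two heads at the same place would cancel, matching j XOR j = 0). So the Nim-value is the XOR of the 1-indexed positions of the heads.
Face-up positions (1-indexed): [1, 5, 6]
XOR 0 with 1: 0 XOR 1 = 1
XOR 1 with 5: 1 XOR 5 = 4
XOR 4 with 6: 4 XOR 6 = 2
Nim-value = 2

2


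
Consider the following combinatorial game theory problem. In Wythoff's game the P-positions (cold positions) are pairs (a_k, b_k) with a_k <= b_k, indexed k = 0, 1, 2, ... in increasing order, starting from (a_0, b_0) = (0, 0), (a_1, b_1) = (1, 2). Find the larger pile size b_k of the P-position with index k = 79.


By Wythoff's theorem, a_k = floor(k * phi) and b_k = floor(k * phi^2) = a_k + k, where phi = (1 + sqrt(5))/2 is the golden ratio.
phi = (1 + sqrt(5))/2 = 1.618034
phi^2 = phi + 1 = 2.618034
k = 79
k * phi^2 = 79 * 2.618034 = 206.824685
b_79 = floor(k * phi^2) = 206 (check: a_79 + k = 127 + 79 = 206)

206


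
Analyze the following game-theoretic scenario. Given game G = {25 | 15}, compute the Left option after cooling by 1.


Original game: {25 | 15} (a switch {a | b} with a > b).
Cooling by t (for t below the temperature (a - b)/2 = 5) taxes each move by t: {a | b} cooled by t is {a - t | b + t}.
Cooling amount: t = 1
Cooled Left option: 25 - 1 = 24
Cooled Right option: 15 + 1 = 16
Cooled game: {24 | 16}
Left option = 24

24


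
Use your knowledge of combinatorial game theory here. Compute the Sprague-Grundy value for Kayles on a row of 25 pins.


Kayles: a move removes 1 or 2 adjacent pins from a contiguous row.
Removing pins from a row of k leaves two independent rows (a, b) with a + b = k - 1 (one pin) or a + b = k - 2 (two pins); an end removal gives a = 0.
By Sprague-Grundy, G(k) = mex{ G(a) XOR G(b) } over all these splits. G(0) = 0.
G(1): splits (0,0):0^0=0 -> mex({0}) = 1
G(2): splits (0,1):0^1=1 (0,0):0^0=0 -> mex({0, 1}) = 2
G(3): splits (0,2):0^2=2 (1,1):1^1=0 (0,1):0^1=1 -> mex({0, 1, 2}) = 3
G(4): splits (0,3):0^3=3 (1,2):1^2=3 (0,2):0^2=2 (1,1):1^1=0 -> mex({0, 2, 3}) = 1
G(5): splits (0,4):0^1=1 (1,3):1^3=2 (2,2):2^2=0 (0,3):0^3=3 (1,2):1^2=3 -> mex({0, 1, 2, 3}) = 4
G(6) = mex({0, 1, 2, 4}) = 3
G(7) = mex({0, 1, 3, 4, 5}) = 2
G(8) = mex({0, 2, 3, 5, 6}) = 1
G(9) = mex({0, 1, 2, 3, 6, 7}) = 4
G(10) = mex({0, 1, 3, 4, 5, 7}) = 2
G(11) = mex({0, 1, 2, 3, 4, 5}) = 6
G(12) = mex({0, 1, 2, 3, 5, 6, 7}) = 4
G(13) = mex({0, 2, 3, 4, 6, 7}) = 1
G(14) = mex({0, 1, 4, 5, 6, 7}) = 2
G(15) = mex({0, 1, 2, 3, 4, 5, 6}) = 7
G(16) = mex({0, 2, 3, 5, 6, 7}) = 1
G(17) = mex({0, 1, 2, 3, 5, 6, 7}) = 4
G(18) = mex({0, 1, 2, 4, 5, 6}) = 3
G(19) = mex({0, 1, 3, 4, 5, 7}) = 2
G(20) = mex({0, 2, 3, 4, 5, 6, 7}) = 1
G(21) = mex({0, 1, 2, 3, 5, 6, 7}) = 4
G(22) = mex({0, 1, 2, 3, 4, 5, 7}) = 6
G(23) = mex({0, 1, 2, 3, 4, 5, 6}) = 7
G(24) = mex({0, 1, 2, 3, 5, 6, 7}) = 4
G(25) = mex({0, 2, 3, 4, 6, 7}) = 1
Therefore G(25) = 1.

1


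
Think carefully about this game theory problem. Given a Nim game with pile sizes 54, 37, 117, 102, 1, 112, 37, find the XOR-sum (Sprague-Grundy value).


We need the XOR (exclusive or) of all pile sizes.
After XOR-ing pile 1 (size 54): 0 XOR 54 = 54
After XOR-ing pile 2 (size 37): 54 XOR 37 = 19
After XOR-ing pile 3 (size 117): 19 XOR 117 = 102
After XOR-ing pile 4 (size 102): 102 XOR 102 = 0
After XOR-ing pile 5 (size 1): 0 XOR 1 = 1
After XOR-ing pile 6 (size 112): 1 XOR 112 = 113
After XOR-ing pile 7 (size 37): 113 XOR 37 = 84
The Nim-value of this position is 84.

84


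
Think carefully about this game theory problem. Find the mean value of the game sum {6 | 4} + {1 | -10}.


G1 = {6 | 4}, G2 = {1 | -10}
Each is a switch {a | b} with numbers a > b; its mean value is (a + b)/2, and mean value is additive over game sums: m(G1 + G2) = m(G1) + m(G2).
Mean of G1 = (6 + (4))/2 = 10/2 = 5
Mean of G2 = (1 + (-10))/2 = -9/2 = -9/2
Mean of G1 + G2 = 5 + -9/2 = 1/2

1/2


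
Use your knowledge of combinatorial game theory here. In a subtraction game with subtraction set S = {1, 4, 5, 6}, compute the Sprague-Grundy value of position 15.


The subtraction set is S = {1, 4, 5, 6}.
G(k) = mex{ G(k - s) : s in S, s <= k }. We compute iteratively: G(0) = 0.
G(1) = mex({0}) = 1
G(2) = mex({1}) = 0
G(3) = mex({0}) = 1
G(4) = mex({0, 1}) = 2
G(5) = mex({0, 1, 2}) = 3
G(6) = mex({0, 1, 3}) = 2
G(7) = mex({0, 1, 2}) = 3
G(8) = mex({0, 1, 2, 3}) = 4
G(9) = mex({1, 2, 3, 4}) = 0
G(10) = mex({0, 2, 3}) = 1
G(11) = mex({1, 2, 3}) = 0
G(12) = mex({0, 2, 3, 4}) = 1
G(13) = mex({0, 1, 3, 4}) = 2
G(14) = mex({0, 1, 2, 4}) = 3
Observe that G(9)..G(14) = 0, 1, 0, 1, 2, 3 repeats G(0)..G(5) = 0, 1, 0, 1, 2, 3.
For k >= max(S) = 6, G(k) is determined by the previous 6 values G(k-6)..G(k-1); a window of 6 consecutive values has recurred shifted by 9, so by induction G(k + 9) = G(k) for all k >= 0: the sequence is periodic from the start with period 9.
One period: G(0..8) = 0, 1, 0, 1, 2, 3, 2, 3, 4.
15 mod 9 = 6, so G(15) = G(6) = 2.

2


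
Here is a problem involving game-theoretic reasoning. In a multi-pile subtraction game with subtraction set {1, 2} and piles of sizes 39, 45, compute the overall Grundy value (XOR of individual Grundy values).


Subtraction set: {1, 2}
For this subtraction set, G(n) = n mod 3 (period = max + 1 = 3).
Pile 1 (size 39): G(39) = 39 mod 3 = 0
Pile 2 (size 45): G(45) = 45 mod 3 = 0
Total Grundy value = XOR of all: 0 XOR 0 = 0

0


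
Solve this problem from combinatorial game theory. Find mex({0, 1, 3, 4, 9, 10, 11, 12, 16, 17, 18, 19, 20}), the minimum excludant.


Set = {0, 1, 3, 4, 9, 10, 11, 12, 16, 17, 18, 19, 20}
0 is in the set.
1 is in the set.
2 is NOT in the set. This is the mex.
mex = 2

2


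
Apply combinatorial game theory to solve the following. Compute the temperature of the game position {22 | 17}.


The game is {22 | 17}, a switch {a | b} with numbers a > b.
Cooling {a | b} by t gives {a - t | b + t}, which stops being hot when a - t = b + t, i.e. at t = (a - b)/2. So the temperature of a switch is (a - b)/2.
Temperature = (Left option - Right option) / 2
= (22 - (17)) / 2
= 5 / 2
= 5/2

5/2


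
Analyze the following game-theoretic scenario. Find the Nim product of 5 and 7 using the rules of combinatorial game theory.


Nim multiplication is bilinear over XOR: (u XOR v) * w = (u*w) XOR (v*w).
So we split each operand into its bit components and XOR the pairwise Nim products.
5 = 1 + 4 (as XOR of powers of 2).
7 = 1 + 2 + 4 (as XOR of powers of 2).
Using the standard Nim-product table on single bits:
  2*2 = 3,   2*4 = 8,   2*8 = 12,
  4*4 = 6,   4*8 = 11,  8*8 = 13,
and  1*x = x (identity), k*l = l*k (commutative).
Pairwise Nim products:
  1 * 1 = 1
  1 * 2 = 2
  1 * 4 = 4
  4 * 1 = 4
  4 * 2 = 8
  4 * 4 = 6
XOR them: 1 XOR 2 XOR 4 XOR 4 XOR 8 XOR 6 = 13.
Result: 5 * 7 = 13 (in Nim).

13


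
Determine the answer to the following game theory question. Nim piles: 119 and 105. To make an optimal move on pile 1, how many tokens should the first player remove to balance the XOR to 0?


Piles: 119 and 105
Current XOR: 119 XOR 105 = 30 (non-zero, so this is an N-position).
To make the XOR zero, we need to find a move that balances the piles.
For pile 1 (size 119): target = 119 XOR 30 = 105
We reduce pile 1 from 119 to 105.
Tokens removed: 119 - 105 = 14
Verification: 105 XOR 105 = 0

14


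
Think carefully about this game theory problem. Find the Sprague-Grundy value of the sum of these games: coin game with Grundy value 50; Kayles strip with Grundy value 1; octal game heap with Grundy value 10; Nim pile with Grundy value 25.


By the Sprague-Grundy theorem, the Grundy value of a sum of games is the XOR of individual Grundy values.
coin game: Grundy value = 50. Running XOR: 0 XOR 50 = 50
Kayles strip: Grundy value = 1. Running XOR: 50 XOR 1 = 51
octal game heap: Grundy value = 10. Running XOR: 51 XOR 10 = 57
Nim pile: Grundy value = 25. Running XOR: 57 XOR 25 = 32
The combined Grundy value is 32.

32


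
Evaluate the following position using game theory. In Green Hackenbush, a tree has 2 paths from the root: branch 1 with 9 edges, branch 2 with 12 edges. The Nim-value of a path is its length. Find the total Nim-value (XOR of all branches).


The tree has 2 branches from the ground vertex.
In Green Hackenbush, the Nim-value of a simple path of length k is k.
Branch 1: length 9, Nim-value = 9
Branch 2: length 12, Nim-value = 12
Total Nim-value = XOR of all branch values:
0 XOR 9 = 9
9 XOR 12 = 5
Nim-value of the tree = 5

5


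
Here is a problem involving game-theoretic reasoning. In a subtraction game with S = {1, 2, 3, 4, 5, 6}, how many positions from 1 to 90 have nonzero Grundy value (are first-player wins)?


Subtraction set S = {1, 2, 3, 4, 5, 6}, so G(n) = n mod 7.
G(n) = 0 when n is a multiple of 7.
Multiples of 7 in [1, 90]: 12
N-positions (nonzero Grundy) = 90 - 12 = 78

78


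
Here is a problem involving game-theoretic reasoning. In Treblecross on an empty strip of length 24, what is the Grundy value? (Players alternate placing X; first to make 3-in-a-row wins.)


Treblecross: place X on empty cells; 3-in-a-row wins.
Playing within two cells of an existing X lets the opponent win at once, so sensible play treats the cells i-2..i+2 around each X as dead. The player left with no safe cell loses, so this is a normal-play take-away game on strips of safe cells.
Placing X at cell i (0-indexed) of a strip of k safe cells leaves independent strips of sizes max(0, i-2) and max(0, k-i-3). Hence G(k) = mex{ G(max(0,i-2)) XOR G(max(0,k-i-3)) : 0 <= i < k }, with G(0) = 0.
G(1): splits (0,0):0^0=0 -> mex({0}) = 1
G(2): splits (0,0):0^0=0 -> mex({0}) = 1
G(3): splits (0,0):0^0=0 -> mex({0}) = 1
G(4): splits (0,1):0^1=1 (0,0):0^0=0 -> mex({0, 1}) = 2
G(5): splits (0,2):0^1=1 (0,1):0^1=1 (0,0):0^0=0 -> mex({0, 1}) = 2
G(6) = mex({1}) = 0
G(7) = mex({0, 1, 2}) = 3
G(8) = mex({0, 1, 2}) = 3
G(9) = mex({0, 2}) = 1
G(10) = mex({0, 2, 3}) = 1
G(11) = mex({0, 3}) = 1
G(12) = mex({1, 3}) = 0
G(13) = mex({0, 1, 2, 3}) = 4
G(14) = mex({0, 1, 2}) = 3
G(15) = mex({0, 1, 2}) = 3
G(16) = mex({0, 1, 2, 4}) = 3
G(17) = mex({0, 1, 3, 4}) = 2
G(18) = mex({0, 1, 3, 4}) = 2
G(19) = mex({0, 1, 3, 5}) = 2
G(20) = mex({0, 1, 2, 3, 5}) = 4
G(21) = mex({0, 1, 2, 3, 5}) = 4
G(22) = mex({1, 2, 6}) = 0
G(23) = mex({0, 1, 2, 3, 4, 6}) = 5
G(24) = mex({0, 1, 2, 3, 4}) = 5
Therefore G(24) = 5.

5


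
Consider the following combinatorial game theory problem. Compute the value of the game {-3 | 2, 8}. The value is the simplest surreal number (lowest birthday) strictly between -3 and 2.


Left options: {-3}, max = -3
Right options: {2, 8}, min = 2
All options are numbers and max(Left) < min(Right), so by the simplicity theorem the value is the simplest (earliest-born) number strictly between -3 and 2.
Integers -2 through 1 all lie strictly between -3 and 2.
Among integers, the simplest (lowest birthday = smallest |n|; 0 is born on day 0, +-n on day n) is 0.
No non-integer in the interval can be simpler: if x is a non-integer in the interval, then floor(x) or ceil(x) also lies in the interval (the interval contains an integer), and both are proper prefixes of x's sign expansion, i.e. born earlier. So the game value is 0.
Game value = 0

0


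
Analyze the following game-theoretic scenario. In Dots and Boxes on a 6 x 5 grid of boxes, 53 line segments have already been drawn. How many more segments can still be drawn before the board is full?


Grid: 6 x 5 boxes, i.e. 7 rows and 6 columns of dots.
Horizontal edges: (rows + 1) * cols = 7 * 5 = 35
Vertical edges: rows * (cols + 1) = 6 * 6 = 36
Total edges: 35 + 36 = 71
Edges drawn: 53
Remaining: 71 - 53 = 18

18


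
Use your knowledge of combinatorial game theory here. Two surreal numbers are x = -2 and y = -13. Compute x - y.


x = -2, y = -13
x - y = -2 - -13 = 11

11


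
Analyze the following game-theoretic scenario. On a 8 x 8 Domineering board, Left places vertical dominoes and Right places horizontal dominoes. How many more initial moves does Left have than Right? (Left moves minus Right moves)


Board is 8 x 8 (rows x cols).
Left (vertical) placements: (rows-1) * cols = 7 * 8 = 56
Right (horizontal) placements: rows * (cols-1) = 8 * 7 = 56
Advantage = Left - Right = 56 - 56 = 0

0


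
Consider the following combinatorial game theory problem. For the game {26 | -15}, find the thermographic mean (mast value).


Game = {26 | -15}, a switch {a | b} with numbers a > b.
Its thermograph has left wall a - t and right wall b + t, which meet at t = (a - b)/2, where both equal (a + b)/2. So the mast (mean value) is at (a + b)/2.
Mean = (26 + (-15))/2 = 11/2 = 11/2

11/2


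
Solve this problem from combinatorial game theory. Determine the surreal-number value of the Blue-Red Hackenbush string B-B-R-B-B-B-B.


Edges (from ground): B-B-R-B-B-B-B
By Berlekamp's sign-expansion rule, a Blue-Red Hackenbush stalk has the value of the surreal number whose sign sequence is the edge sequence with B -> + and R -> -.
Sign sequence: ++-++++
Trace the sign expansion in the surreal number tree, starting from 0:
Edge 1: B (sign +) -> bounds (0, +inf), value = 1
Edge 2: B (sign +) -> bounds (1, +inf), value = 2
Edge 3: R (sign -) -> bounds (1, 2), value = 3/2
Edge 4: B (sign +) -> bounds (3/2, 2), value = 7/4
Edge 5: B (sign +) -> bounds (7/4, 2), value = 15/8
Edge 6: B (sign +) -> bounds (15/8, 2), value = 31/16
Edge 7: B (sign +) -> bounds (31/16, 2), value = 63/32
Game value = 63/32

63/32


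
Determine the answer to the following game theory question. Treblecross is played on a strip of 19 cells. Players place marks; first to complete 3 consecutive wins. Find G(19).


Treblecross: place X on empty cells; 3-in-a-row wins.
Playing within two cells of an existing X lets the opponent win at once, so sensible play treats the cells i-2..i+2 around each X as dead. The player left with no safe cell loses, so this is a normal-play take-away game on strips of safe cells.
Placing X at cell i (0-indexed) of a strip of k safe cells leaves independent strips of sizes max(0, i-2) and max(0, k-i-3). Hence G(k) = mex{ G(max(0,i-2)) XOR G(max(0,k-i-3)) : 0 <= i < k }, with G(0) = 0.
G(1): splits (0,0):0^0=0 -> mex({0}) = 1
G(2): splits (0,0):0^0=0 -> mex({0}) = 1
G(3): splits (0,0):0^0=0 -> mex({0}) = 1
G(4): splits (0,1):0^1=1 (0,0):0^0=0 -> mex({0, 1}) = 2
G(5): splits (0,2):0^1=1 (0,1):0^1=1 (0,0):0^0=0 -> mex({0, 1}) = 2
G(6) = mex({1}) = 0
G(7) = mex({0, 1, 2}) = 3
G(8) = mex({0, 1, 2}) = 3
G(9) = mex({0, 2}) = 1
G(10) = mex({0, 2, 3}) = 1
G(11) = mex({0, 3}) = 1
G(12) = mex({1, 3}) = 0
G(13) = mex({0, 1, 2, 3}) = 4
G(14) = mex({0, 1, 2}) = 3
G(15) = mex({0, 1, 2}) = 3
G(16) = mex({0, 1, 2, 4}) = 3
G(17) = mex({0, 1, 3, 4}) = 2
G(18) = mex({0, 1, 3, 4}) = 2
G(19) = mex({0, 1, 3, 5}) = 2
Therefore G(19) = 2.

2


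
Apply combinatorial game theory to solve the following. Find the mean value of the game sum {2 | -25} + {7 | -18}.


G1 = {2 | -25}, G2 = {7 | -18}
Each is a switch {a | b} with numbers a > b; its mean value is (a + b)/2, and mean value is additive over game sums: m(G1 + G2) = m(G1) + m(G2).
Mean of G1 = (2 + (-25))/2 = -23/2 = -23/2
Mean of G2 = (7 + (-18))/2 = -11/2 = -11/2
Mean of G1 + G2 = -23/2 + -11/2 = -17

-17


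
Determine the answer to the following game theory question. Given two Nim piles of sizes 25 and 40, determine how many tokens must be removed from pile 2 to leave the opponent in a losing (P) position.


Piles: 25 and 40
Current XOR: 25 XOR 40 = 49 (non-zero, so this is an N-position).
To make the XOR zero, we need to find a move that balances the piles.
For pile 2 (size 40): target = 40 XOR 49 = 25
We reduce pile 2 from 40 to 25.
Tokens removed: 40 - 25 = 15
Verification: 25 XOR 25 = 0

15


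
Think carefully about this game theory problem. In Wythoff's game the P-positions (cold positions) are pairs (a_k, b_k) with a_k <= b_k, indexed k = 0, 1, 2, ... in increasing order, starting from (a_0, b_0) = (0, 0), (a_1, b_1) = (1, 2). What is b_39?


By Wythoff's theorem, a_k = floor(k * phi) and b_k = floor(k * phi^2) = a_k + k, where phi = (1 + sqrt(5))/2 is the golden ratio.
phi = (1 + sqrt(5))/2 = 1.618034
phi^2 = phi + 1 = 2.618034
k = 39
k * phi^2 = 39 * 2.618034 = 102.103326
b_39 = floor(k * phi^2) = 102 (check: a_39 + k = 63 + 39 = 102)

102


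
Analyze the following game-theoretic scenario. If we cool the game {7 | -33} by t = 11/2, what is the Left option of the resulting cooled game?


Original game: {7 | -33} (a switch {a | b} with a > b).
Cooling by t (for t below the temperature (a - b)/2 = 20) taxes each move by t: {a | b} cooled by t is {a - t | b + t}.
Cooling amount: t = 11/2
Cooled Left option: 7 - 11/2 = 3/2
Cooled Right option: -33 + 11/2 = -55/2
Cooled game: {3/2 | -55/2}
Left option = 3/2

3/2


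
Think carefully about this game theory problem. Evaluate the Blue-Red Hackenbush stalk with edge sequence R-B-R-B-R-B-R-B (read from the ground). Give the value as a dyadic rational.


Edges (from ground): R-B-R-B-R-B-R-B
By Berlekamp's sign-expansion rule, a Blue-Red Hackenbush stalk has the value of the surreal number whose sign sequence is the edge sequence with B -> + and R -> -.
Sign sequence: -+-+-+-+
Trace the sign expansion in the surreal number tree, starting from 0:
Edge 1: R (sign -) -> bounds (-inf, 0), value = -1
Edge 2: B (sign +) -> bounds (-1, 0), value = -1/2
Edge 3: R (sign -) -> bounds (-1, -1/2), value = -3/4
Edge 4: B (sign +) -> bounds (-3/4, -1/2), value = -5/8
Edge 5: R (sign -) -> bounds (-3/4, -5/8), value = -11/16
Edge 6: B (sign +) -> bounds (-11/16, -5/8), value = -21/32
Edge 7: R (sign -) -> bounds (-11/16, -21/32), value = -43/64
Edge 8: B (sign +) -> bounds (-43/64, -21/32), value = -85/128
Game value = -85/128

-85/128


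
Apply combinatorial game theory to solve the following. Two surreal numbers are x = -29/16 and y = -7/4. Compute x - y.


x = -29/16, y = -7/4
Converting to common denominator: 16
x = -29/16, y = -28/16
x - y = -29/16 - -7/4 = -1/16

-1/16


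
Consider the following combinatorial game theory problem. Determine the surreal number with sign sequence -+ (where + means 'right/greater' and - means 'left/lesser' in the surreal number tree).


Sign expansion: -+
Rule: track bounds (lo, hi), initially (-inf, +inf). On '+', the current value becomes lo and we move to the simplest number in (value, hi): value + 1 if hi = +inf, otherwise the midpoint (value + hi)/2. On '-', the current value becomes hi and we move to value - 1 if lo = -inf, otherwise the midpoint (lo + value)/2.
Start at 0.
Step 1: sign = -, move left. Bounds: (-inf, 0). Value = -1
Step 2: sign = +, move right. Bounds: (-1, 0). Value = -1/2
The surreal number with sign expansion -+ is -1/2.

-1/2


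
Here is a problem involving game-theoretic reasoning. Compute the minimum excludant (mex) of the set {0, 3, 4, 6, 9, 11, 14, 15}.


Set = {0, 3, 4, 6, 9, 11, 14, 15}
0 is in the set.
1 is NOT in the set. This is the mex.
mex = 1

1


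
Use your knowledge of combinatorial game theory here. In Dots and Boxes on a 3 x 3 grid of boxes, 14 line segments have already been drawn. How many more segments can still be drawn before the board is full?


Grid: 3 x 3 boxes, i.e. 4 rows and 4 columns of dots.
Horizontal edges: (rows + 1) * cols = 4 * 3 = 12
Vertical edges: rows * (cols + 1) = 3 * 4 = 12
Total edges: 12 + 12 = 24
Edges drawn: 14
Remaining: 24 - 14 = 10

10


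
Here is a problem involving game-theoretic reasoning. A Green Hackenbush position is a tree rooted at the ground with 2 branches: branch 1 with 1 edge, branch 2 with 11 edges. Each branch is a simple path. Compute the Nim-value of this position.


The tree has 2 branches from the ground vertex.
In Green Hackenbush, the Nim-value of a simple path of length k is k.
Branch 1: length 1, Nim-value = 1
Branch 2: length 11, Nim-value = 11
Total Nim-value = XOR of all branch values:
0 XOR 1 = 1
1 XOR 11 = 10
Nim-value of the tree = 10

10


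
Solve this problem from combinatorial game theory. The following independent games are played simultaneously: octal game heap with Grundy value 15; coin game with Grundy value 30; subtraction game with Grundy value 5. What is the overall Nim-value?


By the Sprague-Grundy theorem, the Grundy value of a sum of games is the XOR of individual Grundy values.
octal game heap: Grundy value = 15. Running XOR: 0 XOR 15 = 15
coin game: Grundy value = 30. Running XOR: 15 XOR 30 = 17
subtraction game: Grundy value = 5. Running XOR: 17 XOR 5 = 20
The combined Grundy value is 20.

20


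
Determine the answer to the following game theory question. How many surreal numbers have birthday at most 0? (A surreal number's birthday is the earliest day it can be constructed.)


Day 0: {|} = 0 is born. Count = 1.
Day n: the number of surreal numbers born by day n is 2^(n+1) - 1.
By day 0: 2^1 - 1 = 1
By day 0: 1 surreal numbers.

1


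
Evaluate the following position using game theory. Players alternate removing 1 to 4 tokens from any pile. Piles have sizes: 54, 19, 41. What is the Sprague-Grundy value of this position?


Subtraction set: {1, 2, 3, 4}
For this subtraction set, G(n) = n mod 5 (period = max + 1 = 5).
Pile 1 (size 54): G(54) = 54 mod 5 = 4
Pile 2 (size 19): G(19) = 19 mod 5 = 4
Pile 3 (size 41): G(41) = 41 mod 5 = 1
Total Grundy value = XOR of all: 4 XOR 4 XOR 1 = 1

1


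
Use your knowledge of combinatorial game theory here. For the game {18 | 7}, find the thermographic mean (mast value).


Game = {18 | 7}, a switch {a | b} with numbers a > b.
Its thermograph has left wall a - t and right wall b + t, which meet at t = (a - b)/2, where both equal (a + b)/2. So the mast (mean value) is at (a + b)/2.
Mean = (18 + (7))/2 = 25/2 = 25/2

25/2


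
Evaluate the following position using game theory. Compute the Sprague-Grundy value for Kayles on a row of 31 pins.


Kayles: a move removes 1 or 2 adjacent pins from a contiguous row.
Removing pins from a row of k leaves two independent rows (a, b) with a + b = k - 1 (one pin) or a + b = k - 2 (two pins); an end removal gives a = 0.
By Sprague-Grundy, G(k) = mex{ G(a) XOR G(b) } over all these splits. G(0) = 0.
G(1): splits (0,0):0^0=0 -> mex({0}) = 1
G(2): splits (0,1):0^1=1 (0,0):0^0=0 -> mex({0, 1}) = 2
G(3): splits (0,2):0^2=2 (1,1):1^1=0 (0,1):0^1=1 -> mex({0, 1, 2}) = 3
G(4): splits (0,3):0^3=3 (1,2):1^2=3 (0,2):0^2=2 (1,1):1^1=0 -> mex({0, 2, 3}) = 1
G(5): splits (0,4):0^1=1 (1,3):1^3=2 (2,2):2^2=0 (0,3):0^3=3 (1,2):1^2=3 -> mex({0, 1, 2, 3}) = 4
G(6) = mex({0, 1, 2, 4}) = 3
G(7) = mex({0, 1, 3, 4, 5}) = 2
G(8) = mex({0, 2, 3, 5, 6}) = 1
G(9) = mex({0, 1, 2, 3, 6, 7}) = 4
G(10) = mex({0, 1, 3, 4, 5, 7}) = 2
G(11) = mex({0, 1, 2, 3, 4, 5}) = 6
G(12) = mex({0, 1, 2, 3, 5, 6, 7}) = 4
G(13) = mex({0, 2, 3, 4, 6, 7}) = 1
G(14) = mex({0, 1, 4, 5, 6, 7}) = 2
G(15) = mex({0, 1, 2, 3, 4, 5, 6}) = 7
G(16) = mex({0, 2, 3, 5, 6, 7}) = 1
G(17) = mex({0, 1, 2, 3, 5, 6, 7}) = 4
G(18) = mex({0, 1, 2, 4, 5, 6}) = 3
G(19) = mex({0, 1, 3, 4, 5, 7}) = 2
G(20) = mex({0, 2, 3, 4, 5, 6, 7}) = 1
G(21) = mex({0, 1, 2, 3, 5, 6, 7}) = 4
G(22) = mex({0, 1, 2, 3, 4, 5, 7}) = 6
G(23) = mex({0, 1, 2, 3, 4, 5, 6}) = 7
G(24) = mex({0, 1, 2, 3, 5, 6, 7}) = 4
G(25) = mex({0, 2, 3, 4, 6, 7}) = 1
G(26) = mex({0, 1, 3, 4, 5, 6, 7}) = 2
G(27) = mex({0, 1, 2, 3, 4, 5, 6, 7}) = 8
G(28) = mex({0, 1, 2, 3, 4, 6, 7, 8}) = 5
G(29) = mex({0, 1, 2, 3, 5, 6, 7, 8, 9}) = 4
G(30) = mex({0, 1, 2, 3, 4, 5, 6, 9, 10}) = 7
G(31) = mex({0, 1, 3, 4, 5, 7, 10, 11}) = 2
Therefore G(31) = 2.

2


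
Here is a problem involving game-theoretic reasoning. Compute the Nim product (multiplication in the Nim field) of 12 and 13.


Nim multiplication is bilinear over XOR: (u XOR v) * w = (u*w) XOR (v*w).
So we split each operand into its bit components and XOR the pairwise Nim products.
12 = 4 + 8 (as XOR of powers of 2).
13 = 1 + 4 + 8 (as XOR of powers of 2).
Using the standard Nim-product table on single bits:
  2*2 = 3,   2*4 = 8,   2*8 = 12,
  4*4 = 6,   4*8 = 11,  8*8 = 13,
and  1*x = x (identity), k*l = l*k (commutative).
Pairwise Nim products:
  4 * 1 = 4
  4 * 4 = 6
  4 * 8 = 11
  8 * 1 = 8
  8 * 4 = 11
  8 * 8 = 13
XOR them: 4 XOR 6 XOR 11 XOR 8 XOR 11 XOR 13 = 7.
Result: 12 * 13 = 7 (in Nim).

7


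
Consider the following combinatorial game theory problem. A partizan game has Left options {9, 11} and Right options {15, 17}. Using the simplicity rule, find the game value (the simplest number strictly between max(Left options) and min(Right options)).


Left options: {9, 11}, max = 11
Right options: {15, 17}, min = 15
All options are numbers and max(Left) < min(Right), so by the simplicity theorem the value is the simplest (earliest-born) number strictly between 11 and 15.
Integers 12 through 14 all lie strictly between 11 and 15.
Among integers, the simplest (lowest birthday = smallest |n|; 0 is born on day 0, +-n on day n) is 12.
No non-integer in the interval can be simpler: if x is a non-integer in the interval, then floor(x) or ceil(x) also lies in the interval (the interval contains an integer), and both are proper prefixes of x's sign expansion, i.e. born earlier. So the game value is 12.
Game value = 12

12


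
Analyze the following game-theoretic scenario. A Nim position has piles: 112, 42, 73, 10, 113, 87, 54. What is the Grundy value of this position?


We need the XOR (exclusive or) of all pile sizes.
After XOR-ing pile 1 (size 112): 0 XOR 112 = 112
After XOR-ing pile 2 (size 42): 112 XOR 42 = 90
After XOR-ing pile 3 (size 73): 90 XOR 73 = 19
After XOR-ing pile 4 (size 10): 19 XOR 10 = 25
After XOR-ing pile 5 (size 113): 25 XOR 113 = 104
After XOR-ing pile 6 (size 87): 104 XOR 87 = 63
After XOR-ing pile 7 (size 54): 63 XOR 54 = 9
The Nim-value of this position is 9.

9


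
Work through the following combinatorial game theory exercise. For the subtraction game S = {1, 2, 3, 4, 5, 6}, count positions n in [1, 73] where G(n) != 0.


Subtraction set S = {1, 2, 3, 4, 5, 6}, so G(n) = n mod 7.
G(n) = 0 when n is a multiple of 7.
Multiples of 7 in [1, 73]: 10
N-positions (nonzero Grundy) = 73 - 10 = 63

63


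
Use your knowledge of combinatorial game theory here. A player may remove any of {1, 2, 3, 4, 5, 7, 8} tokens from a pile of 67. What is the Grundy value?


The subtraction set is S = {1, 2, 3, 4, 5, 7, 8}.
G(k) = mex{ G(k - s) : s in S, s <= k }. We compute iteratively: G(0) = 0.
G(1) = mex({0}) = 1
G(2) = mex({0, 1}) = 2
G(3) = mex({0, 1, 2}) = 3
G(4) = mex({0, 1, 2, 3}) = 4
G(5) = mex({0, 1, 2, 3, 4}) = 5
G(6) = mex({1, 2, 3, 4, 5}) = 0
G(7) = mex({0, 2, 3, 4, 5}) = 1
G(8) = mex({0, 1, 3, 4, 5}) = 2
G(9) = mex({0, 1, 2, 4, 5}) = 3
G(10) = mex({0, 1, 2, 3, 5}) = 4
G(11) = mex({0, 1, 2, 3, 4}) = 5
G(12) = mex({1, 2, 3, 4, 5}) = 0
G(13) = mex({0, 2, 3, 4, 5}) = 1
Observe that G(6)..G(13) = 0, 1, 2, 3, 4, 5, 0, 1 repeats G(0)..G(7) = 0, 1, 2, 3, 4, 5, 0, 1.
For k >= max(S) = 8, G(k) is determined by the previous 8 values G(k-8)..G(k-1); a window of 8 consecutive values has recurred shifted by 6, so by induction G(k + 6) = G(k) for all k >= 0: the sequence is periodic from the start with period 6.
One period: G(0..5) = 0, 1, 2, 3, 4, 5.
67 mod 6 = 1, so G(67) = G(1) = 1.

1


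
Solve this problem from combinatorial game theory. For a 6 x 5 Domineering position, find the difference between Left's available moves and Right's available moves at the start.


Board is 6 x 5 (rows x cols).
Left (vertical) placements: (rows-1) * cols = 5 * 5 = 25
Right (horizontal) placements: rows * (cols-1) = 6 * 4 = 24
Advantage = Left - Right = 25 - 24 = 1

1


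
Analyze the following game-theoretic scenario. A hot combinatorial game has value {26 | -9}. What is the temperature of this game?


The game is {26 | -9}, a switch {a | b} with numbers a > b.
Cooling {a | b} by t gives {a - t | b + t}, which stops being hot when a - t = b + t, i.e. at t = (a - b)/2. So the temperature of a switch is (a - b)/2.
Temperature = (Left option - Right option) / 2
= (26 - (-9)) / 2
= 35 / 2
= 35/2

35/2


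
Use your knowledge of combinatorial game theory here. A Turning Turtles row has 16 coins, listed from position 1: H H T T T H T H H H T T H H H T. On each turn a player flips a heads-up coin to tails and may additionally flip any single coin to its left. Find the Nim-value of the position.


Coins: H H T T T H T H H H T T H H H T
Key fact: a single head at position k behaves exactly like a Nim heap of size k (turning it to T and optionally flipping a coin at j < k corresponds to moving the heap from k to j, or to 0), and heads combine as a disjunctive sum (two heads at the same place would cancel, matching j XOR j = 0). So the Nim-value is the XOR of the 1-indexed positions of the heads.
Face-up positions (1-indexed): [1, 2, 6, 8, 9, 10, 13, 14, 15]
XOR 0 with 1: 0 XOR 1 = 1
XOR 1 with 2: 1 XOR 2 = 3
XOR 3 with 6: 3 XOR 6 = 5
XOR 5 with 8: 5 XOR 8 = 13
XOR 13 with 9: 13 XOR 9 = 4
XOR 4 with 10: 4 XOR 10 = 14
XOR 14 with 13: 14 XOR 13 = 3
XOR 3 with 14: 3 XOR 14 = 13
XOR 13 with 15: 13 XOR 15 = 2
Nim-value = 2

2


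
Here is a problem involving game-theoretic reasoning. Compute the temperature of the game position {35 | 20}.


The game is {35 | 20}, a switch {a | b} with numbers a > b.
Cooling {a | b} by t gives {a - t | b + t}, which stops being hot when a - t = b + t, i.e. at t = (a - b)/2. So the temperature of a switch is (a - b)/2.
Temperature = (Left option - Right option) / 2
= (35 - (20)) / 2
= 15 / 2
= 15/2

15/2


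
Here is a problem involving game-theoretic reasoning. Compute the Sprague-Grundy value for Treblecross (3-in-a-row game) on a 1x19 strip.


Treblecross: place X on empty cells; 3-in-a-row wins.
Playing within two cells of an existing X lets the opponent win at once, so sensible play treats the cells i-2..i+2 around each X as dead. The player left with no safe cell loses, so this is a normal-play take-away game on strips of safe cells.
Placing X at cell i (0-indexed) of a strip of k safe cells leaves independent strips of sizes max(0, i-2) and max(0, k-i-3). Hence G(k) = mex{ G(max(0,i-2)) XOR G(max(0,k-i-3)) : 0 <= i < k }, with G(0) = 0.
G(1): splits (0,0):0^0=0 -> mex({0}) = 1
G(2): splits (0,0):0^0=0 -> mex({0}) = 1
G(3): splits (0,0):0^0=0 -> mex({0}) = 1
G(4): splits (0,1):0^1=1 (0,0):0^0=0 -> mex({0, 1}) = 2
G(5): splits (0,2):0^1=1 (0,1):0^1=1 (0,0):0^0=0 -> mex({0, 1}) = 2
G(6) = mex({1}) = 0
G(7) = mex({0, 1, 2}) = 3
G(8) = mex({0, 1, 2}) = 3
G(9) = mex({0, 2}) = 1
G(10) = mex({0, 2, 3}) = 1
G(11) = mex({0, 3}) = 1
G(12) = mex({1, 3}) = 0
G(13) = mex({0, 1, 2, 3}) = 4
G(14) = mex({0, 1, 2}) = 3
G(15) = mex({0, 1, 2}) = 3
G(16) = mex({0, 1, 2, 4}) = 3
G(17) = mex({0, 1, 3, 4}) = 2
G(18) = mex({0, 1, 3, 4}) = 2
G(19) = mex({0, 1, 3, 5}) = 2
Therefore G(19) = 2.

2


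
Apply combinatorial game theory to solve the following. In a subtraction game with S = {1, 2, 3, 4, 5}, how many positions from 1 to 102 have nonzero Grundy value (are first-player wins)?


Subtraction set S = {1, 2, 3, 4, 5}, so G(n) = n mod 6.
G(n) = 0 when n is a multiple of 6.
Multiples of 6 in [1, 102]: 17
N-positions (nonzero Grundy) = 102 - 17 = 85

85


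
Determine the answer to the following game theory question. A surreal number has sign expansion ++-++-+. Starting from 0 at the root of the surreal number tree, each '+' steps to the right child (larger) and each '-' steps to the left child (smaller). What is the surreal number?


Sign expansion: ++-++-+
Rule: track bounds (lo, hi), initially (-inf, +inf). On '+', the current value becomes lo and we move to the simplest number in (value, hi): value + 1 if hi = +inf, otherwise the midpoint (value + hi)/2. On '-', the current value becomes hi and we move to value - 1 if lo = -inf, otherwise the midpoint (lo + value)/2.
Start at 0.
Step 1: sign = +, move right. Bounds: (0, +inf). Value = 1
Step 2: sign = +, move right. Bounds: (1, +inf). Value = 2
Step 3: sign = -, move left. Bounds: (1, 2). Value = 3/2
Step 4: sign = +, move right. Bounds: (3/2, 2). Value = 7/4
Step 5: sign = +, move right. Bounds: (7/4, 2). Value = 15/8
Step 6: sign = -, move left. Bounds: (7/4, 15/8). Value = 29/16
Step 7: sign = +, move right. Bounds: (29/16, 15/8). Value = 59/32
The surreal number with sign expansion ++-++-+ is 59/32.

59/32


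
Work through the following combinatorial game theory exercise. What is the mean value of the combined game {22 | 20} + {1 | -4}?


G1 = {22 | 20}, G2 = {1 | -4}
Each is a switch {a | b} with numbers a > b; its mean value is (a + b)/2, and mean value is additive over game sums: m(G1 + G2) = m(G1) + m(G2).
Mean of G1 = (22 + (20))/2 = 42/2 = 21
Mean of G2 = (1 + (-4))/2 = -3/2 = -3/2
Mean of G1 + G2 = 21 + -3/2 = 39/2

39/2


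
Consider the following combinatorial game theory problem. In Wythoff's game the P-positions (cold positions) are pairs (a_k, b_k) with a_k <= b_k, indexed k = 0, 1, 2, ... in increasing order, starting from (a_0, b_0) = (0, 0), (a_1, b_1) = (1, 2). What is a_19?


By Wythoff's theorem, a_k = floor(k * phi) and b_k = floor(k * phi^2) = a_k + k, where phi = (1 + sqrt(5))/2 is the golden ratio.
phi = (1 + sqrt(5))/2 = 1.618034
k = 19
k * phi = 19 * 1.618034 = 30.742646
a_19 = floor(k * phi) = 30

30


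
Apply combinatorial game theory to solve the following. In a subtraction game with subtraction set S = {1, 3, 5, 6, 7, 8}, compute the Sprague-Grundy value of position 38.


The subtraction set is S = {1, 3, 5, 6, 7, 8}.
G(k) = mex{ G(k - s) : s in S, s <= k }. We compute iteratively: G(0) = 0.
G(1) = mex({0}) = 1
G(2) = mex({1}) = 0
G(3) = mex({0}) = 1
G(4) = mex({1}) = 0
G(5) = mex({0}) = 1
G(6) = mex({0, 1}) = 2
G(7) = mex({0, 1, 2}) = 3
G(8) = mex({0, 1, 3}) = 2
G(9) = mex({0, 1, 2}) = 3
G(10) = mex({0, 1, 3}) = 2
G(11) = mex({0, 1, 2}) = 3
G(12) = mex({0, 1, 2, 3}) = 4
G(13) = mex({1, 2, 3, 4}) = 0
G(14) = mex({0, 2, 3}) = 1
G(15) = mex({1, 2, 3, 4}) = 0
G(16) = mex({0, 2, 3}) = 1
G(17) = mex({1, 2, 3, 4}) = 0
G(18) = mex({0, 2, 3, 4}) = 1
G(19) = mex({0, 1, 3, 4}) = 2
G(20) = mex({0, 1, 2, 4}) = 3
Observe that G(13)..G(20) = 0, 1, 0, 1, 0, 1, 2, 3 repeats G(0)..G(7) = 0, 1, 0, 1, 0, 1, 2, 3.
For k >= max(S) = 8, G(k) is determined by the previous 8 values G(k-8)..G(k-1); a window of 8 consecutive values has recurred shifted by 13, so by induction G(k + 13) = G(k) for all k >= 0: the sequence is periodic from the start with period 13.
One period: G(0..12) = 0, 1, 0, 1, 0, 1, 2, 3, 2, 3, 2, 3, 4.
38 mod 13 = 12, so G(38) = G(12) = 4.

4


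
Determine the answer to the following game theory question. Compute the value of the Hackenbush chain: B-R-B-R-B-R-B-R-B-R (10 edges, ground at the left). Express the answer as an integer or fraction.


Edges (from ground): B-R-B-R-B-R-B-R-B-R
By Berlekamp's sign-expansion rule, a Blue-Red Hackenbush stalk has the value of the surreal number whose sign sequence is the edge sequence with B -> + and R -> -.
Sign sequence: +-+-+-+-+-
Trace the sign expansion in the surreal number tree, starting from 0:
Edge 1: B (sign +) -> bounds (0, +inf), value = 1
Edge 2: R (sign -) -> bounds (0, 1), value = 1/2
Edge 3: B (sign +) -> bounds (1/2, 1), value = 3/4
Edge 4: R (sign -) -> bounds (1/2, 3/4), value = 5/8
Edge 5: B (sign +) -> bounds (5/8, 3/4), value = 11/16
Edge 6: R (sign -) -> bounds (5/8, 11/16), value = 21/32
Edge 7: B (sign +) -> bounds (21/32, 11/16), value = 43/64
Edge 8: R (sign -) -> bounds (21/32, 43/64), value = 85/128
Edge 9: B (sign +) -> bounds (85/128, 43/64), value = 171/256
Edge 10: R (sign -) -> bounds (85/128, 171/256), value = 341/512
Game value = 341/512

341/512


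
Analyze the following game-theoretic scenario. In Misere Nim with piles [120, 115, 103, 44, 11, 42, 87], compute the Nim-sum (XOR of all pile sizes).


We need the XOR (exclusive or) of all pile sizes.
After XOR-ing pile 1 (size 120): 0 XOR 120 = 120
After XOR-ing pile 2 (size 115): 120 XOR 115 = 11
After XOR-ing pile 3 (size 103): 11 XOR 103 = 108
After XOR-ing pile 4 (size 44): 108 XOR 44 = 64
After XOR-ing pile 5 (size 11): 64 XOR 11 = 75
After XOR-ing pile 6 (size 42): 75 XOR 42 = 97
After XOR-ing pile 7 (size 87): 97 XOR 87 = 54
The Nim-value of this position is 54.

54


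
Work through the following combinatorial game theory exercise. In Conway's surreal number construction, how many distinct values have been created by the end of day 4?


Day 0: {|} = 0 is born. Count = 1.
Day n: the number of surreal numbers born by day n is 2^(n+1) - 1.
By day 0: 2^1 - 1 = 1
By day 1: 2^2 - 1 = 3
By day 2: 2^3 - 1 = 7
By day 3: 2^4 - 1 = 15
By day 4: 2^5 - 1 = 31
By day 4: 31 surreal numbers.

31


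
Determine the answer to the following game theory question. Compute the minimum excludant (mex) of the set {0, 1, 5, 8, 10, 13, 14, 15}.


Set = {0, 1, 5, 8, 10, 13, 14, 15}
0 is in the set.
1 is in the set.
2 is NOT in the set. This is the mex.
mex = 2

2


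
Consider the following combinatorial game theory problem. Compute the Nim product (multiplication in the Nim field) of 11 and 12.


Nim multiplication is bilinear over XOR: (u XOR v) * w = (u*w) XOR (v*w).
So we split each operand into its bit components and XOR the pairwise Nim products.
11 = 1 + 2 + 8 (as XOR of powers of 2).
12 = 4 + 8 (as XOR of powers of 2).
Using the standard Nim-product table on single bits:
  2*2 = 3,   2*4 = 8,   2*8 = 12,
  4*4 = 6,   4*8 = 11,  8*8 = 13,
and  1*x = x (identity), k*l = l*k (commutative).
Pairwise Nim products:
  1 * 4 = 4
  1 * 8 = 8
  2 * 4 = 8
  2 * 8 = 12
  8 * 4 = 11
  8 * 8 = 13
XOR them: 4 XOR 8 XOR 8 XOR 12 XOR 11 XOR 13 = 14.
Result: 11 * 12 = 14 (in Nim).

14
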